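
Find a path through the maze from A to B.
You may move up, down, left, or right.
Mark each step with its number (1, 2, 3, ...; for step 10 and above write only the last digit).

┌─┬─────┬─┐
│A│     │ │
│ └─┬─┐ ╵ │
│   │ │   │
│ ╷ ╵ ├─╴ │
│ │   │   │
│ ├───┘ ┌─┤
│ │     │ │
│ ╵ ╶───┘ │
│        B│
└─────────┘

Finding the shortest path through the maze:
Path length: 8 steps
Directions: down → down → down → down → right → right → right → right

Solution:

┌─┬─────┬─┐
│A│     │ │
│ └─┬─┐ ╵ │
│1  │ │   │
│ ╷ ╵ ├─╴ │
│2│   │   │
│ ├───┘ ┌─┤
│3│     │ │
│ ╵ ╶───┘ │
│4 5 6 7 B│
└─────────┘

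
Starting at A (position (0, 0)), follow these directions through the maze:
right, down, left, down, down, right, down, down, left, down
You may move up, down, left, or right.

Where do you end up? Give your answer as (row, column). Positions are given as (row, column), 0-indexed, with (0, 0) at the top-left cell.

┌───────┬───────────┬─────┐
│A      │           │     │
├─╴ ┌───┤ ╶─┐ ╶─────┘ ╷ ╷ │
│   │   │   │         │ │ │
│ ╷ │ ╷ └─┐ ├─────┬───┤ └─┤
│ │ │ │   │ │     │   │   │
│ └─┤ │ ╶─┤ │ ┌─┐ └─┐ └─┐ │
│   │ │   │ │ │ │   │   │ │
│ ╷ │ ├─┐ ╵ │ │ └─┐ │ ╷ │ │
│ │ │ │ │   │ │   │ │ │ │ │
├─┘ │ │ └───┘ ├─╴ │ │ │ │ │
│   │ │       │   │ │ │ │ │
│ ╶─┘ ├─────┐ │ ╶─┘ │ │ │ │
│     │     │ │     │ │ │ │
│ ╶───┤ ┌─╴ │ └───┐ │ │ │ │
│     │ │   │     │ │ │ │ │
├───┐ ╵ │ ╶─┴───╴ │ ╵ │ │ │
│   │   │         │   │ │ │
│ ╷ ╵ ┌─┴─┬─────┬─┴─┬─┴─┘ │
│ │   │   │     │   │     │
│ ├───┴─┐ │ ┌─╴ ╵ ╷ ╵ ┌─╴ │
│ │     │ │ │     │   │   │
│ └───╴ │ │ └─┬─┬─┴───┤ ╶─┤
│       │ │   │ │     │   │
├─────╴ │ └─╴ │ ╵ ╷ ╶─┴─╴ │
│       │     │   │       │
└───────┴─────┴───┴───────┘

Following directions step by step:
Start: (0, 0)
  right: (0, 0) → (0, 1)
  down: (0, 1) → (1, 1)
  left: (1, 1) → (1, 0)
  down: (1, 0) → (2, 0)
  down: (2, 0) → (3, 0)
  right: (3, 0) → (3, 1)
  down: (3, 1) → (4, 1)
  down: (4, 1) → (5, 1)
  left: (5, 1) → (5, 0)
  down: (5, 0) → (6, 0)
Final position: (6, 0)

Path taken:

┌───────┬───────────┬─────┐
│A ↓    │           │     │
├─╴ ┌───┤ ╶─┐ ╶─────┘ ╷ ╷ │
│↓ ↲│   │   │         │ │ │
│ ╷ │ ╷ └─┐ ├─────┬───┤ └─┤
│↓│ │ │   │ │     │   │   │
│ └─┤ │ ╶─┤ │ ┌─┐ └─┐ └─┐ │
│↳ ↓│ │   │ │ │ │   │   │ │
│ ╷ │ ├─┐ ╵ │ │ └─┐ │ ╷ │ │
│ │↓│ │ │   │ │   │ │ │ │ │
├─┘ │ │ └───┘ ├─╴ │ │ │ │ │
│↓ ↲│ │       │   │ │ │ │ │
│ ╶─┘ ├─────┐ │ ╶─┘ │ │ │ │
│B    │     │ │     │ │ │ │
│ ╶───┤ ┌─╴ │ └───┐ │ │ │ │
│     │ │   │     │ │ │ │ │
├───┐ ╵ │ ╶─┴───╴ │ ╵ │ │ │
│   │   │         │   │ │ │
│ ╷ ╵ ┌─┴─┬─────┬─┴─┬─┴─┘ │
│ │   │   │     │   │     │
│ ├───┴─┐ │ ┌─╴ ╵ ╷ ╵ ┌─╴ │
│ │     │ │ │     │   │   │
│ └───╴ │ │ └─┬─┬─┴───┤ ╶─┤
│       │ │   │ │     │   │
├─────╴ │ └─╴ │ ╵ ╷ ╶─┴─╴ │
│       │     │   │       │
└───────┴─────┴───┴───────┘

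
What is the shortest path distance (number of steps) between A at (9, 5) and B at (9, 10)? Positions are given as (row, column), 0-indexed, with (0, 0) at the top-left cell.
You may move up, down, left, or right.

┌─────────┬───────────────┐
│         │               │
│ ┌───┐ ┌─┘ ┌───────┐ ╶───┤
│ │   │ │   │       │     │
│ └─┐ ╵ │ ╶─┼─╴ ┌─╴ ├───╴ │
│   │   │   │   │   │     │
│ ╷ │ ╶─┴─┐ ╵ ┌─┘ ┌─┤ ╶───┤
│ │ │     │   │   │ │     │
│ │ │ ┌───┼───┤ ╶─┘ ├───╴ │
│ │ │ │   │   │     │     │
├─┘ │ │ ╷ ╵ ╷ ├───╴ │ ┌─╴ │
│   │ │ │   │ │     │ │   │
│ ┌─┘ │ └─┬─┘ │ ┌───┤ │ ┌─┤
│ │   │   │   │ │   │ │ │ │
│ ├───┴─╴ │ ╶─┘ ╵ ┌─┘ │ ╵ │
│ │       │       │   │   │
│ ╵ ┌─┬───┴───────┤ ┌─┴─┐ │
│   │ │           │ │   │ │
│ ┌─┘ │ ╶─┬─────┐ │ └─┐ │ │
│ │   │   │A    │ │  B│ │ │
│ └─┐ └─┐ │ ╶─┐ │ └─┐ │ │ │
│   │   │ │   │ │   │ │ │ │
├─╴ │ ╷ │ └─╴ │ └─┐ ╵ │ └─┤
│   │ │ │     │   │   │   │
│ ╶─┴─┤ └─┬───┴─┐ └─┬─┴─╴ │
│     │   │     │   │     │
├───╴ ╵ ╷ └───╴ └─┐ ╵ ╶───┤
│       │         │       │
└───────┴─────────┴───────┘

Finding path from (9, 5) to (9, 10):
Path: (9,5) → (10,5) → (10,6) → (11,6) → (11,5) → (11,4) → (10,4) → (9,4) → (9,3) → (8,3) → (8,4) → (8,5) → (8,6) → (8,7) → (8,8) → (9,8) → (10,8) → (10,9) → (11,9) → (11,10) → (10,10) → (9,10)
Distance: 21 steps

Solution:

┌─────────┬───────────────┐
│         │               │
│ ┌───┐ ┌─┘ ┌───────┐ ╶───┤
│ │   │ │   │       │     │
│ └─┐ ╵ │ ╶─┼─╴ ┌─╴ ├───╴ │
│   │   │   │   │   │     │
│ ╷ │ ╶─┴─┐ ╵ ┌─┘ ┌─┤ ╶───┤
│ │ │     │   │   │ │     │
│ │ │ ┌───┼───┤ ╶─┘ ├───╴ │
│ │ │ │   │   │     │     │
├─┘ │ │ ╷ ╵ ╷ ├───╴ │ ┌─╴ │
│   │ │ │   │ │     │ │   │
│ ┌─┘ │ └─┬─┘ │ ┌───┤ │ ┌─┤
│ │   │   │   │ │   │ │ │ │
│ ├───┴─╴ │ ╶─┘ ╵ ┌─┘ │ ╵ │
│ │       │       │   │   │
│ ╵ ┌─┬───┴───────┤ ┌─┴─┐ │
│   │ │↱ → → → → ↓│ │   │ │
│ ┌─┘ │ ╶─┬─────┐ │ └─┐ │ │
│ │   │↑ ↰│A    │↓│  B│ │ │
│ └─┐ └─┐ │ ╶─┐ │ └─┐ │ │ │
│   │   │↑│↳ ↓│ │↳ ↓│↑│ │ │
├─╴ │ ╷ │ └─╴ │ └─┐ ╵ │ └─┤
│   │ │ │↑ ← ↲│   │↳ ↑│   │
│ ╶─┴─┤ └─┬───┴─┐ └─┬─┴─╴ │
│     │   │     │   │     │
├───╴ ╵ ╷ └───╴ └─┐ ╵ ╶───┤
│       │         │       │
└───────┴─────────┴───────┘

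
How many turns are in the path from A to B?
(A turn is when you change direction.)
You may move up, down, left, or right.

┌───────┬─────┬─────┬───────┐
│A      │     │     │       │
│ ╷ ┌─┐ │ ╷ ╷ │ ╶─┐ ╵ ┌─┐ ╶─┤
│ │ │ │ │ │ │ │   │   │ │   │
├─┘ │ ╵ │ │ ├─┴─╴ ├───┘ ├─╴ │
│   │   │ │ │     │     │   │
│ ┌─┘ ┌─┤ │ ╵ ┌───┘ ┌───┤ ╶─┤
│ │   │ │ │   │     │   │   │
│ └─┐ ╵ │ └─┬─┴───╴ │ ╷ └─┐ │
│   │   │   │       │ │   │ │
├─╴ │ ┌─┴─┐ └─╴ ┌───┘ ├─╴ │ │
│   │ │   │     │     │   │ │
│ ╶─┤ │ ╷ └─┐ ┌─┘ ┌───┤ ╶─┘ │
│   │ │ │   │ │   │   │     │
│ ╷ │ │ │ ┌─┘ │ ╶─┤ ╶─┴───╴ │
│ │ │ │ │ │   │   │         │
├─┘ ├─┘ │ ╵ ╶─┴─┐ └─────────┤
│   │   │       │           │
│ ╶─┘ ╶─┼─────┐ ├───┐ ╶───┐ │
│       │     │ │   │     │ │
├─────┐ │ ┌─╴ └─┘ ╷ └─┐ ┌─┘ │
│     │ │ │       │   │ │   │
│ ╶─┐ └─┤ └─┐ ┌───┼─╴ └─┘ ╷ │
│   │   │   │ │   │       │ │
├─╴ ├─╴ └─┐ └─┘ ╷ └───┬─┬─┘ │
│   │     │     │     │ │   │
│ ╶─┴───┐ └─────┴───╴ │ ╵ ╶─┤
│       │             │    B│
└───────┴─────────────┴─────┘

Directions: right, down, down, left, down, down, right, down, left, down, right, down, down, left, down, right, right, up, right, up, up, up, right, down, down, down, right, up, right, up, up, left, up, left, up, up, up, up, right, down, down, down, right, up, right, right, up, left, up, right, right, down, right, up, right, right, down, right, down, left, down, right, down, down, down, left, left, up, right, up, left, up, left, down, down, left, left, down, left, down, right, down, right, right, right, right, right, down, down, down, down, left, down, right
Number of turns: 64

Solution:

┌───────┬─────┬─────┬───────┐
│A ↓    │↱ ↓  │↱ → ↓│↱ → ↓  │
│ ╷ ┌─┐ │ ╷ ╷ │ ╶─┐ ╵ ┌─┐ ╶─┤
│ │↓│ │ │↑│↓│ │↑ ↰│↳ ↑│ │↳ ↓│
├─┘ │ ╵ │ │ ├─┴─╴ ├───┘ ├─╴ │
│↓ ↲│   │↑│↓│↱ → ↑│     │↓ ↲│
│ ┌─┘ ┌─┤ │ ╵ ┌───┘ ┌───┤ ╶─┤
│↓│   │ │↑│↳ ↑│     │↓ ↰│↳ ↓│
│ └─┐ ╵ │ └─┬─┴───╴ │ ╷ └─┐ │
│↳ ↓│   │↑ ↰│       │↓│↑ ↰│↓│
├─╴ │ ┌─┴─┐ └─╴ ┌───┘ ├─╴ │ │
│↓ ↲│ │↱ ↓│↑ ↰  │↓ ← ↲│↱ ↑│↓│
│ ╶─┤ │ ╷ └─┐ ┌─┘ ┌───┤ ╶─┘ │
│↳ ↓│ │↑│↓  │↑│↓ ↲│   │↑ ← ↲│
│ ╷ │ │ │ ┌─┘ │ ╶─┤ ╶─┴───╴ │
│ │↓│ │↑│↓│↱ ↑│↳ ↓│         │
├─┘ ├─┘ │ ╵ ╶─┴─┐ └─────────┤
│↓ ↲│↱ ↑│↳ ↑    │↳ → → → → ↓│
│ ╶─┘ ╶─┼─────┐ ├───┐ ╶───┐ │
│↳ → ↑  │     │ │   │     │↓│
├─────┐ │ ┌─╴ └─┘ ╷ └─┐ ┌─┘ │
│     │ │ │       │   │ │  ↓│
│ ╶─┐ └─┤ └─┐ ┌───┼─╴ └─┘ ╷ │
│   │   │   │ │   │       │↓│
├─╴ ├─╴ └─┐ └─┘ ╷ └───┬─┬─┘ │
│   │     │     │     │ │↓ ↲│
│ ╶─┴───┐ └─────┴───╴ │ ╵ ╶─┤
│       │             │  ↳ B│
└───────┴─────────────┴─────┘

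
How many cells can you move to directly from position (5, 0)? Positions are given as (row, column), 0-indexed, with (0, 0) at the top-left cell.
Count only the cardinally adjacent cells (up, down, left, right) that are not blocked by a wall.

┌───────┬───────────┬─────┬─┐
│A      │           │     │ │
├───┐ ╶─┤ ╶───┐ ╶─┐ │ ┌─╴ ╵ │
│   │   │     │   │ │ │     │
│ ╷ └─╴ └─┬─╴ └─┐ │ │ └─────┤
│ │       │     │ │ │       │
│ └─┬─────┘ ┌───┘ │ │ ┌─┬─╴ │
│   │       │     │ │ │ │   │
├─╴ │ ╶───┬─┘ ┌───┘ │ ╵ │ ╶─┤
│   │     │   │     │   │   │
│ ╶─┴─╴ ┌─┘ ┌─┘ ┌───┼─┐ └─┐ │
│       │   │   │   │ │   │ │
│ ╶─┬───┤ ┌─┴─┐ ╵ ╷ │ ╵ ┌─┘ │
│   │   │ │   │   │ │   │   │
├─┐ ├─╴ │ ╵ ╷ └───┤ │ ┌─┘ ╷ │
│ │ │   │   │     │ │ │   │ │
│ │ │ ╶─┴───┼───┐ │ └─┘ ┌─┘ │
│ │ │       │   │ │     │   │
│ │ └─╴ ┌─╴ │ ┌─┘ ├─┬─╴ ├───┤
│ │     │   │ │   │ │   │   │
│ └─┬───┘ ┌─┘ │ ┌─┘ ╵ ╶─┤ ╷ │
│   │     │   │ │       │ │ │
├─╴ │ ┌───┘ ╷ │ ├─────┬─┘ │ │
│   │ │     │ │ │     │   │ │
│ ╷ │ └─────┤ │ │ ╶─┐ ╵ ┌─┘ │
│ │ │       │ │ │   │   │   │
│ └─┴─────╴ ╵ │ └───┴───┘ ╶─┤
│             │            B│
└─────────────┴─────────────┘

Checking passable neighbors of (5, 0):
Neighbors: (4, 0), (6, 0), (5, 1)
Count: 3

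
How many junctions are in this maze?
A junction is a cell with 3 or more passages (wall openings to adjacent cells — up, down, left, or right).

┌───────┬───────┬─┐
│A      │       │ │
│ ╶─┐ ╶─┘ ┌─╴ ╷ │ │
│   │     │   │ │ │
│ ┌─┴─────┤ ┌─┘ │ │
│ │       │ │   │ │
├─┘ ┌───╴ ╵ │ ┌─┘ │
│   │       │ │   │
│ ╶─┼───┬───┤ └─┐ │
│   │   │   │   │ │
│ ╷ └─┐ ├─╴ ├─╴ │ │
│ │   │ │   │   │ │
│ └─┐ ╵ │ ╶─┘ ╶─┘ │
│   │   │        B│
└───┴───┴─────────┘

Checking each cell for number of passages:

Junctions found (3+ passages):
  (0, 2): 3 passages
  (0, 6): 3 passages
  (1, 0): 3 passages
  (3, 4): 3 passages
  (3, 8): 3 passages
  (4, 0): 3 passages
  (6, 6): 3 passages
Total junctions: 7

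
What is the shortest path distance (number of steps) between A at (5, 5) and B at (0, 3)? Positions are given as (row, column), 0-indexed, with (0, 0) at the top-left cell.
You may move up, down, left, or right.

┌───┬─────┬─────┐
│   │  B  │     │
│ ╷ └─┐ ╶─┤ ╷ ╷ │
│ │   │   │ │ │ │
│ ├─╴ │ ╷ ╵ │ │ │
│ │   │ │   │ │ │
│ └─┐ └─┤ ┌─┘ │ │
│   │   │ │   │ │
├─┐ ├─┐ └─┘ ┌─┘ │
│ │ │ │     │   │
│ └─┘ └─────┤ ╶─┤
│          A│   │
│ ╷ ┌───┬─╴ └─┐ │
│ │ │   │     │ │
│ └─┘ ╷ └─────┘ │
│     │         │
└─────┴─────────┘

Finding path from (5, 5) to (0, 3):
Path: (5,5) → (5,4) → (5,3) → (5,2) → (5,1) → (5,0) → (6,0) → (7,0) → (7,1) → (7,2) → (6,2) → (6,3) → (7,3) → (7,4) → (7,5) → (7,6) → (7,7) → (6,7) → (5,7) → (5,6) → (4,6) → (4,7) → (3,7) → (2,7) → (1,7) → (0,7) → (0,6) → (0,5) → (1,5) → (2,5) → (2,4) → (1,4) → (1,3) → (0,3)
Distance: 33 steps

Solution:

┌───┬─────┬─────┐
│   │  B  │↓ ← ↰│
│ ╷ └─┐ ╶─┤ ╷ ╷ │
│ │   │↑ ↰│↓│ │↑│
│ ├─╴ │ ╷ ╵ │ │ │
│ │   │ │↑ ↲│ │↑│
│ └─┐ └─┤ ┌─┘ │ │
│   │   │ │   │↑│
├─┐ ├─┐ └─┘ ┌─┘ │
│ │ │ │     │↱ ↑│
│ └─┘ └─────┤ ╶─┤
│↓ ← ← ← ← A│↑ ↰│
│ ╷ ┌───┬─╴ └─┐ │
│↓│ │↱ ↓│     │↑│
│ └─┘ ╷ └─────┘ │
│↳ → ↑│↳ → → → ↑│
└─────┴─────────┘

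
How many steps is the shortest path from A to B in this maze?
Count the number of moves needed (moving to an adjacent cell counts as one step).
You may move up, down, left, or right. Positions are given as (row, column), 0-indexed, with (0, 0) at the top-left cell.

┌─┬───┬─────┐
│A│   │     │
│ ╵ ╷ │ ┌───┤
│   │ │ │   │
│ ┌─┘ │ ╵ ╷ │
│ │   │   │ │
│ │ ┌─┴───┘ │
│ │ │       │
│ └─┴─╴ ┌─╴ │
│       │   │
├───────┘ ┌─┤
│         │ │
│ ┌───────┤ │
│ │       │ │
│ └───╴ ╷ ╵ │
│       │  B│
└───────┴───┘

Using BFS to find shortest path:
Start: (0, 0), End: (7, 5)
Path found:
(0,0) → (1,0) → (2,0) → (3,0) → (4,0) → (4,1) → (4,2) → (4,3) → (3,3) → (3,4) → (3,5) → (4,5) → (4,4) → (5,4) → (5,3) → (5,2) → (5,1) → (5,0) → (6,0) → (7,0) → (7,1) → (7,2) → (7,3) → (6,3) → (6,4) → (7,4) → (7,5)
Number of steps: 26

Solution:

┌─┬───┬─────┐
│A│   │     │
│ ╵ ╷ │ ┌───┤
│↓  │ │ │   │
│ ┌─┘ │ ╵ ╷ │
│↓│   │   │ │
│ │ ┌─┴───┘ │
│↓│ │  ↱ → ↓│
│ └─┴─╴ ┌─╴ │
│↳ → → ↑│↓ ↲│
├───────┘ ┌─┤
│↓ ← ← ← ↲│ │
│ ┌───────┤ │
│↓│    ↱ ↓│ │
│ └───╴ ╷ ╵ │
│↳ → → ↑│↳ B│
└───────┴───┘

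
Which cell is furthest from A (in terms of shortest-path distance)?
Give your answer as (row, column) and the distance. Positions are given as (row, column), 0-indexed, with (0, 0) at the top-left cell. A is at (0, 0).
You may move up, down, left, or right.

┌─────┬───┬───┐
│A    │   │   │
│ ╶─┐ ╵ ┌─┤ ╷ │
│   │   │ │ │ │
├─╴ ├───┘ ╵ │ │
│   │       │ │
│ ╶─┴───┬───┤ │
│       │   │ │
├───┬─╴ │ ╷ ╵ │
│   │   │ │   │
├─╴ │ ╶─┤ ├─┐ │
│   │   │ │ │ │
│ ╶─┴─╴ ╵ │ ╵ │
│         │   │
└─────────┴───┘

Computing BFS distances from A to all cells:
Furthest cell: (2, 2)
Distance: 30 steps

Path from A to the furthest cell:

┌─────┬───┬───┐
│A    │   │↓ ↰│
│ ╶─┐ ╵ ┌─┤ ╷ │
│↳ ↓│   │ │↓│↑│
├─╴ ├───┘ ╵ │ │
│↓ ↲│B ← ← ↲│↑│
│ ╶─┴───┬───┤ │
│↳ → → ↓│↱ ↓│↑│
├───┬─╴ │ ╷ ╵ │
│   │↓ ↲│↑│↳ ↑│
├─╴ │ ╶─┤ ├─┐ │
│   │↳ ↓│↑│ │ │
│ ╶─┴─╴ ╵ │ ╵ │
│      ↳ ↑│   │
└─────────┴───┘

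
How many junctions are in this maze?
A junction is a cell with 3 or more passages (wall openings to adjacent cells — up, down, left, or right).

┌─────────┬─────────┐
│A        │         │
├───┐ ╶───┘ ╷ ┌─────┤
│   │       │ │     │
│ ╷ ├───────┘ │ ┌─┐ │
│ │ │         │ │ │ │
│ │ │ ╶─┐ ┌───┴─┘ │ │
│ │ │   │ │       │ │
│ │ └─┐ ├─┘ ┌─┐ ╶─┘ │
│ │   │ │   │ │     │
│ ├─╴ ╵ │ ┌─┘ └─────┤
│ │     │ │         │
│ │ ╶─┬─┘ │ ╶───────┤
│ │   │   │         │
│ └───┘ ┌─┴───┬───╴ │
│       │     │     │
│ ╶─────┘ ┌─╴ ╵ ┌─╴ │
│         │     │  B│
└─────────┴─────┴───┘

Checking each cell for number of passages:

Junctions found (3+ passages):
  (0, 2): 3 passages
  (0, 6): 3 passages
  (2, 4): 3 passages
  (3, 7): 3 passages
  (5, 2): 3 passages
  (5, 6): 3 passages
  (7, 0): 3 passages
  (7, 9): 3 passages
  (8, 6): 3 passages
Total junctions: 9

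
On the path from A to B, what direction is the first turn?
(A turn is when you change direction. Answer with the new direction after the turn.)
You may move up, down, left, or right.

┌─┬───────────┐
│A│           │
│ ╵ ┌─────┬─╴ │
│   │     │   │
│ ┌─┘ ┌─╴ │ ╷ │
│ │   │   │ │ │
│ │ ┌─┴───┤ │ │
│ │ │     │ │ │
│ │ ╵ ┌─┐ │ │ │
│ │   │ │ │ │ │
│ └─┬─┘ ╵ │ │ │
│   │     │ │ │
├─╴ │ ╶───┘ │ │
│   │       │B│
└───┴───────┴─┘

Directions: down, right, up, right, right, right, right, right, down, down, down, down, down, down
First turn direction: right

Solution:

┌─┬───────────┐
│A│↱ → → → → ↓│
│ ╵ ┌─────┬─╴ │
│↳ ↑│     │  ↓│
│ ┌─┘ ┌─╴ │ ╷ │
│ │   │   │ │↓│
│ │ ┌─┴───┤ │ │
│ │ │     │ │↓│
│ │ ╵ ┌─┐ │ │ │
│ │   │ │ │ │↓│
│ └─┬─┘ ╵ │ │ │
│   │     │ │↓│
├─╴ │ ╶───┘ │ │
│   │       │B│
└───┴───────┴─┘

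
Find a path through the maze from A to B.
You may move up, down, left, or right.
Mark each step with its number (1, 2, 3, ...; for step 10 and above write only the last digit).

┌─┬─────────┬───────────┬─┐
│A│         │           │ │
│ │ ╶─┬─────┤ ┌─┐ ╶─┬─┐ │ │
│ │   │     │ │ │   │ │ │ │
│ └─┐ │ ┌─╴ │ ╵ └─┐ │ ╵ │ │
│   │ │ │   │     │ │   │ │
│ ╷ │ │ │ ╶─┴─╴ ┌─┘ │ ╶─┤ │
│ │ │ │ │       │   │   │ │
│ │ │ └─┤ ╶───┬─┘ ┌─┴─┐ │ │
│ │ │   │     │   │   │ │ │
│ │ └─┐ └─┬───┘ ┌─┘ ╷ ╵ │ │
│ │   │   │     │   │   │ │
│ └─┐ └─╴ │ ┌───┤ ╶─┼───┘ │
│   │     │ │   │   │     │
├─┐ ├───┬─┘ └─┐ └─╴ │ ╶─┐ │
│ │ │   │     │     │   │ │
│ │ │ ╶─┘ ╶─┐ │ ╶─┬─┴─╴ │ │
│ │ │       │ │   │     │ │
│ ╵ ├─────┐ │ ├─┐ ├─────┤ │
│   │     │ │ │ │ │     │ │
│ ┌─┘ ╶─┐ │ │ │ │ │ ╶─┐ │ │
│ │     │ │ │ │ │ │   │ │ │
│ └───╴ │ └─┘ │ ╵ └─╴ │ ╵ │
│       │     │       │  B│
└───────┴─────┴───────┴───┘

Finding the shortest path through the maze:
Path length: 77 steps
Directions: down → down → down → down → down → down → right → down → down → down → left → down → down → right → right → right → up → left → up → right → right → down → down → right → right → up → up → up → up → left → up → up → right → right → up → right → up → right → up → up → left → up → right → right → right → down → down → left → down → right → down → down → left → up → left → down → left → down → right → down → left → left → down → right → down → down → down → right → right → up → left → up → right → right → down → down → right

Solution:

┌─┬─────────┬───────────┬─┐
│A│         │    2 3 4 5│ │
│ │ ╶─┬─────┤ ┌─┐ ╶─┬─┐ │ │
│1│   │     │ │ │1 0│ │6│ │
│ └─┐ │ ┌─╴ │ ╵ └─┐ │ ╵ │ │
│2  │ │ │   │     │9│8 7│ │
│ ╷ │ │ │ ╶─┴─╴ ┌─┘ │ ╶─┤ │
│3│ │ │ │       │7 8│9 0│ │
│ │ │ └─┤ ╶───┬─┘ ┌─┴─┐ │ │
│4│ │   │     │5 6│5 4│1│ │
│ │ └─┐ └─┬───┘ ┌─┘ ╷ ╵ │ │
│5│   │   │2 3 4│7 6│3 2│ │
│ └─┐ └─╴ │ ┌───┤ ╶─┼───┘ │
│6 7│     │1│   │8 9│     │
├─┐ ├───┬─┘ └─┐ └─╴ │ ╶─┐ │
│ │8│   │  0 9│2 1 0│   │ │
│ │ │ ╶─┘ ╶─┐ │ ╶─┬─┴─╴ │ │
│ │9│       │8│3 4│     │ │
│ ╵ ├─────┐ │ ├─┐ ├─────┤ │
│1 0│9 0 1│ │7│ │5│2 3 4│ │
│ ┌─┘ ╶─┐ │ │ │ │ │ ╶─┐ │ │
│2│  8 7│2│ │6│ │6│1 0│5│ │
│ └───╴ │ └─┘ │ ╵ └─╴ │ ╵ │
│3 4 5 6│3 4 5│  7 8 9│6 B│
└───────┴─────┴───────┴───┘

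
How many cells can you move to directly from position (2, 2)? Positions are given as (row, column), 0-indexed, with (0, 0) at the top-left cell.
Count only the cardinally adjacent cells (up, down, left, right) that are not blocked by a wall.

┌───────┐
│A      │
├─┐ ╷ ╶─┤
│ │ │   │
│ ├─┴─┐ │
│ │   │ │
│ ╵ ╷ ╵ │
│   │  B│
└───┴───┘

Checking passable neighbors of (2, 2):
Neighbors: (3, 2), (2, 1)
Count: 2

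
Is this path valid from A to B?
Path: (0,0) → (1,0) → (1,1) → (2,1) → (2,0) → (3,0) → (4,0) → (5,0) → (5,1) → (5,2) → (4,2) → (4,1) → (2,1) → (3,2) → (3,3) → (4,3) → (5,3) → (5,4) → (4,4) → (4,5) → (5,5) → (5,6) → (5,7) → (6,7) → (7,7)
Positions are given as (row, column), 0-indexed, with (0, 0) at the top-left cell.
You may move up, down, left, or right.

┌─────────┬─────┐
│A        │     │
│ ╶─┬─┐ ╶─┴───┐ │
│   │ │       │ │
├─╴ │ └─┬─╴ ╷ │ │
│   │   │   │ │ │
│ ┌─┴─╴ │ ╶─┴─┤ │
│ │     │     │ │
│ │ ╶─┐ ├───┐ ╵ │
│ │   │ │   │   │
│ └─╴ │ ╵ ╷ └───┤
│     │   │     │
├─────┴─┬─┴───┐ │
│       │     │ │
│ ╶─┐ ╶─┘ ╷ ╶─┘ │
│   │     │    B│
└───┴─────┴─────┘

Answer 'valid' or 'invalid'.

Checking path validity:
Result: Invalid move at step 12: cannot move from (4, 1) to (2, 1).

invalid

Correct solution:

┌─────────┬─────┐
│A        │     │
│ ╶─┬─┐ ╶─┴───┐ │
│↳ ↓│ │       │ │
├─╴ │ └─┬─╴ ╷ │ │
│↓ ↲│   │   │ │ │
│ ┌─┴─╴ │ ╶─┴─┤ │
│↓│↱ → ↓│     │ │
│ │ ╶─┐ ├───┐ ╵ │
│↓│↑ ↰│↓│↱ ↓│   │
│ └─╴ │ ╵ ╷ └───┤
│↳ → ↑│↳ ↑│↳ → ↓│
├─────┴─┬─┴───┐ │
│       │     │↓│
│ ╶─┐ ╶─┘ ╷ ╶─┘ │
│   │     │    B│
└───┴─────┴─────┘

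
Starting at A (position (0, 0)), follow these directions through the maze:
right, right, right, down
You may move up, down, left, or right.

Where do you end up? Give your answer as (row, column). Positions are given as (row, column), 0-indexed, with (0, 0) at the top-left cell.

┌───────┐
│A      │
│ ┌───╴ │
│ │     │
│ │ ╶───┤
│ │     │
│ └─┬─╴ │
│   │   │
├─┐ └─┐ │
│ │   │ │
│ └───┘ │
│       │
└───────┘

Following directions step by step:
Start: (0, 0)
  right: (0, 0) → (0, 1)
  right: (0, 1) → (0, 2)
  right: (0, 2) → (0, 3)
  down: (0, 3) → (1, 3)
Final position: (1, 3)

Path taken:

┌───────┐
│A → → ↓│
│ ┌───╴ │
│ │    B│
│ │ ╶───┤
│ │     │
│ └─┬─╴ │
│   │   │
├─┐ └─┐ │
│ │   │ │
│ └───┘ │
│       │
└───────┘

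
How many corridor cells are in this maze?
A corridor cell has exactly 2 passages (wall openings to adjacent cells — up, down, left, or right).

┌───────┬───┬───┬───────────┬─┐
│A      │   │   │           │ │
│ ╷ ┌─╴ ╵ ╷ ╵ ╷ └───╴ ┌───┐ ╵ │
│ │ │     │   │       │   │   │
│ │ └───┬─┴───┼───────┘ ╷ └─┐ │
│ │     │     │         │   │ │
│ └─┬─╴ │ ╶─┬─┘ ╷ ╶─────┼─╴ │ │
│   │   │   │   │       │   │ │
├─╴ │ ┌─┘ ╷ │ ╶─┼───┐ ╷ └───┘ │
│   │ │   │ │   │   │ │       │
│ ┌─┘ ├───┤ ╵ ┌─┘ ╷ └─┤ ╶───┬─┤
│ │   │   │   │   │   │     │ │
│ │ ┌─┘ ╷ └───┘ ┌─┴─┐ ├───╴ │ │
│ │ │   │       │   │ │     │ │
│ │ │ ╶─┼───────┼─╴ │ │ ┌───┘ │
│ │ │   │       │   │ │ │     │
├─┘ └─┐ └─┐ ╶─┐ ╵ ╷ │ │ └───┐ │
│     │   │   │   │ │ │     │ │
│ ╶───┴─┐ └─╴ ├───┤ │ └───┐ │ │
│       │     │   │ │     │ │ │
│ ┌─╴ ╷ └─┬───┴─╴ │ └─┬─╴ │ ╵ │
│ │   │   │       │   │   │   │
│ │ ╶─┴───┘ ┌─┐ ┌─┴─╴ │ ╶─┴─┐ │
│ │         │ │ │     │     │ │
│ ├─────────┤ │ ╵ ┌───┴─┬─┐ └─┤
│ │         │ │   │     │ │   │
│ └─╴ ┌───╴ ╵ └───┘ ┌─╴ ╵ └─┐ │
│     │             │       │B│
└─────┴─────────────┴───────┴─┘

Counting cells with exactly 2 passages:
Total corridor cells: 164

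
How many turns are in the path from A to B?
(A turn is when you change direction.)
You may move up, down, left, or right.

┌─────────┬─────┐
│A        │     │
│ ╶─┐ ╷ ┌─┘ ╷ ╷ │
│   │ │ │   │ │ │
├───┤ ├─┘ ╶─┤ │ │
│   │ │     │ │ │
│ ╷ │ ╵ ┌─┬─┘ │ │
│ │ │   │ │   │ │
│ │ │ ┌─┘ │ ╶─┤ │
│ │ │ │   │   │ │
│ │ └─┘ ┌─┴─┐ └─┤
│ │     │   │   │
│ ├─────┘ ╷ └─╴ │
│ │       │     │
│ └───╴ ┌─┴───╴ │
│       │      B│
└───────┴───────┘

Directions: right, right, down, down, down, right, up, right, up, right, up, right, down, down, down, left, down, right, down, right, down, down
Number of turns: 15

Solution:

┌─────────┬─────┐
│A → ↓    │↱ ↓  │
│ ╶─┐ ╷ ┌─┘ ╷ ╷ │
│   │↓│ │↱ ↑│↓│ │
├───┤ ├─┘ ╶─┤ │ │
│   │↓│↱ ↑  │↓│ │
│ ╷ │ ╵ ┌─┬─┘ │ │
│ │ │↳ ↑│ │↓ ↲│ │
│ │ │ ┌─┘ │ ╶─┤ │
│ │ │ │   │↳ ↓│ │
│ │ └─┘ ┌─┴─┐ └─┤
│ │     │   │↳ ↓│
│ ├─────┘ ╷ └─╴ │
│ │       │    ↓│
│ └───╴ ┌─┴───╴ │
│       │      B│
└───────┴───────┘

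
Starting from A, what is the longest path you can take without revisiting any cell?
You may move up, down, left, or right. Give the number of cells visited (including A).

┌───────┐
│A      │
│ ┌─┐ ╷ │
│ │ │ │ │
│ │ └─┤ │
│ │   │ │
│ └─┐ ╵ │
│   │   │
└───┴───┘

Finding longest simple path using DFS:
Start: (0, 0)
Longest path visits 11 cells
Path: A → right → right → right → down → down → down → left → up → left → up

Solution:

┌───────┐
│A → → ↓│
│ ┌─┐ ╷ │
│ │B│ │↓│
│ │ └─┤ │
│ │↑ ↰│↓│
│ └─┐ ╵ │
│   │↑ ↲│
└───┴───┘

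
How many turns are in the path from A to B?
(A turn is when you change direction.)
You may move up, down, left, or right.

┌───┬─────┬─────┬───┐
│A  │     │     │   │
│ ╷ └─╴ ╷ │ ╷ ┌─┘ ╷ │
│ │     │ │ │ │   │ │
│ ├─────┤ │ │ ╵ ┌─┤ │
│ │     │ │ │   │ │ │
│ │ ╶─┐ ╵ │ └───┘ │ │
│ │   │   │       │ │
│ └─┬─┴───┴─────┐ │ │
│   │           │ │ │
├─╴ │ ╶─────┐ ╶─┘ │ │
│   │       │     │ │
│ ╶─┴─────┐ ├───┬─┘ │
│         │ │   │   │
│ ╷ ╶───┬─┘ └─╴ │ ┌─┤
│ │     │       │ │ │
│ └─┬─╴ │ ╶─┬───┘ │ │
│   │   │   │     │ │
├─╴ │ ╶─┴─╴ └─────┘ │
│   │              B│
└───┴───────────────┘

Directions: down, down, down, down, right, down, left, down, right, down, right, right, down, left, down, right, right, right, right, right, right, right
Number of turns: 11

Solution:

┌───┬─────┬─────┬───┐
│A  │     │     │   │
│ ╷ └─╴ ╷ │ ╷ ┌─┘ ╷ │
│↓│     │ │ │ │   │ │
│ ├─────┤ │ │ ╵ ┌─┤ │
│↓│     │ │ │   │ │ │
│ │ ╶─┐ ╵ │ └───┘ │ │
│↓│   │   │       │ │
│ └─┬─┴───┴─────┐ │ │
│↳ ↓│           │ │ │
├─╴ │ ╶─────┐ ╶─┘ │ │
│↓ ↲│       │     │ │
│ ╶─┴─────┐ ├───┬─┘ │
│↳ ↓      │ │   │   │
│ ╷ ╶───┬─┘ └─╴ │ ┌─┤
│ │↳ → ↓│       │ │ │
│ └─┬─╴ │ ╶─┬───┘ │ │
│   │↓ ↲│   │     │ │
├─╴ │ ╶─┴─╴ └─────┘ │
│   │↳ → → → → → → B│
└───┴───────────────┘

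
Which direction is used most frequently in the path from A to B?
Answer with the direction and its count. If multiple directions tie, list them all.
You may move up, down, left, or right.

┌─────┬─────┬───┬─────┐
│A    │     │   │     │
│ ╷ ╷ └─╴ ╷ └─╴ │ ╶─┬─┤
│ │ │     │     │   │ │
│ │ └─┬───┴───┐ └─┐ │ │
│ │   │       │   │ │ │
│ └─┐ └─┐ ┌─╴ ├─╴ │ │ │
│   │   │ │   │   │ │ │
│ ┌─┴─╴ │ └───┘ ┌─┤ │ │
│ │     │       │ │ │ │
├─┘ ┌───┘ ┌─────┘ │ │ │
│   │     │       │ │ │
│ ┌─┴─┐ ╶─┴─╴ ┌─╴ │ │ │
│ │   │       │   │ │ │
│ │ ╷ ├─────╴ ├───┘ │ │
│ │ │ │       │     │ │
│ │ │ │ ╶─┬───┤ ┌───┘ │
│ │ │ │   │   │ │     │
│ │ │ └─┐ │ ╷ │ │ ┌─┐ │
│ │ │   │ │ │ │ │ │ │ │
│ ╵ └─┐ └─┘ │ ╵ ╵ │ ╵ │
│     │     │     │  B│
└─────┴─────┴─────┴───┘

Directions: right, down, down, right, down, right, down, left, left, down, left, down, down, down, down, down, right, up, up, up, up, right, down, down, down, right, down, right, right, up, up, right, down, down, right, right, up, up, right, right, down, down
Counts: {'right': 13, 'down': 18, 'left': 3, 'up': 8}
Most common: down (18 times)

Solution:

┌─────┬─────┬───┬─────┐
│A ↓  │     │   │     │
│ ╷ ╷ └─╴ ╷ └─╴ │ ╶─┬─┤
│ │↓│     │     │   │ │
│ │ └─┬───┴───┐ └─┐ │ │
│ │↳ ↓│       │   │ │ │
│ └─┐ └─┐ ┌─╴ ├─╴ │ │ │
│   │↳ ↓│ │   │   │ │ │
│ ┌─┴─╴ │ └───┘ ┌─┤ │ │
│ │↓ ← ↲│       │ │ │ │
├─┘ ┌───┘ ┌─────┘ │ │ │
│↓ ↲│     │       │ │ │
│ ┌─┴─┐ ╶─┴─╴ ┌─╴ │ │ │
│↓│↱ ↓│       │   │ │ │
│ │ ╷ ├─────╴ ├───┘ │ │
│↓│↑│↓│       │     │ │
│ │ │ │ ╶─┬───┤ ┌───┘ │
│↓│↑│↓│   │↱ ↓│ │↱ → ↓│
│ │ │ └─┐ │ ╷ │ │ ┌─┐ │
│↓│↑│↳ ↓│ │↑│↓│ │↑│ │↓│
│ ╵ └─┐ └─┘ │ ╵ ╵ │ ╵ │
│↳ ↑  │↳ → ↑│↳ → ↑│  B│
└─────┴─────┴─────┴───┘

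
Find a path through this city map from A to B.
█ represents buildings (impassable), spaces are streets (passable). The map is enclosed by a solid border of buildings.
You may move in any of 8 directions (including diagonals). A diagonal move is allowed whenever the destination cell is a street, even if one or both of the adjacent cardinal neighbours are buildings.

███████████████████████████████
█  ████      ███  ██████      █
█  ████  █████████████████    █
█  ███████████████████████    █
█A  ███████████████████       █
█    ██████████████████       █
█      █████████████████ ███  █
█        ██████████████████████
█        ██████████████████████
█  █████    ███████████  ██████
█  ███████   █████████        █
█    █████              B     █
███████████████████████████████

Finding the shortest path from A to B:
Movement: 8-directional
Path length: 23 steps
Directions: right → right → down-right → down-right → right → down-right → down-right → down-right → right → right → down-right → down-right → right → right → right → right → right → right → right → right → right → right → right

Solution:

███████████████████████████████
█  ████      ███  ██████      █
█  ████  █████████████████    █
█  ███████████████████████    █
█A→↘███████████████████       █
█   ↘██████████████████       █
█    →↘█████████████████ ███  █
█      ↘ ██████████████████████
█       ↘██████████████████████
█  █████ →→↘███████████  ██████
█  ███████  ↘█████████        █
█    █████   →→→→→→→→→→→B     █
███████████████████████████████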